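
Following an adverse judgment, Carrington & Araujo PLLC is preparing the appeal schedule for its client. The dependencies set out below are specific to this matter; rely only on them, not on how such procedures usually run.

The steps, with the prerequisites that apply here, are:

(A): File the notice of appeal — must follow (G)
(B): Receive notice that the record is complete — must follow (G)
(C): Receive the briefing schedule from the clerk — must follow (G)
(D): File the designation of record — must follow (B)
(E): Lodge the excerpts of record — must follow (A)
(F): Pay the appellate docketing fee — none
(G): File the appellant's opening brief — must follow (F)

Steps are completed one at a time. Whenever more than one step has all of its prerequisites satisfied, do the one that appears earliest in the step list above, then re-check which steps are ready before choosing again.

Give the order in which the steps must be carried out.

Only (F) has no prerequisites, so it is first.
(G) needed (F), now all done → (G).
(A), (B) and (C) are all available; (A) is listed earlier → (A).
(E) now also ready, so the ready set is {(B), (C), (E)}; (B) is listed earlier → (B).
(D) now also ready, so the ready set is {(C), (D), (E)}; (C) is listed earlier → (C).
Ready: (D) and (E). (D) is listed earlier → (D).
That leaves (E) as the only ready step → (E).

(F), (G), (A), (B), (C), (D), (E)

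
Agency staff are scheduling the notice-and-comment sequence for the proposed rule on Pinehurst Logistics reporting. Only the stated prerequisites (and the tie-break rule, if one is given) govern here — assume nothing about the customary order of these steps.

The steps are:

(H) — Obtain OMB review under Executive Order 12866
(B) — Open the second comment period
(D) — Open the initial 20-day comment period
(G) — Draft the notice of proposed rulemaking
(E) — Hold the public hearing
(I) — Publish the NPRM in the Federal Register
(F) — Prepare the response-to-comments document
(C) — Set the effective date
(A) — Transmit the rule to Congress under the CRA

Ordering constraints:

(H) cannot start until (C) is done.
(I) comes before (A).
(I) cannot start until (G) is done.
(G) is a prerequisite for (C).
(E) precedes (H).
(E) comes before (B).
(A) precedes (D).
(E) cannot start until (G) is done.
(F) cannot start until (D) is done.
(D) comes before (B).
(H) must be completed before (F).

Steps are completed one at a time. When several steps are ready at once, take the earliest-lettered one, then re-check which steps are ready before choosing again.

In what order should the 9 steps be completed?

(G), (C), (E), (H), (I), (A), (D), (B), (F)

(G) has no prerequisites → (G) first.
Ready: (C), (E) and (I). (C) has the earlier label → (C).
Now (E) and (I) have their prerequisites met. (E) has the earlier label, so (E) next.
(H) now also ready, so the ready set is {(H), (I)}; (H) has the earlier label → (H).
(I) needed (G), now all done → (I).
(A) is the only step now ready → (A).
(D) needed (A), now all done → (D).
Ready: (B) and (F). (B) has the earlier label → (B).
(F) is the only step now ready → (F).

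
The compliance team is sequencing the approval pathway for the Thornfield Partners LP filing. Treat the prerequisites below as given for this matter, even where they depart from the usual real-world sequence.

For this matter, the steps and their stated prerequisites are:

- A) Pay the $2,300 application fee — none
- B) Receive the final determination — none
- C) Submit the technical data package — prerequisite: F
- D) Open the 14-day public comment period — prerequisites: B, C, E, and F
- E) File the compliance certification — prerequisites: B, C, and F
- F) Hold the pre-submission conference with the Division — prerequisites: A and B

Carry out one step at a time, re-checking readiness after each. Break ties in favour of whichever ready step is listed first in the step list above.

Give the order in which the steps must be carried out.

Nothing is required for A and B. A is listed earlier → A first.
B is the only step now ready → B.
F needed A and B, now all done → F.
C needed F, now all done → C.
That leaves E as the only ready step → E.
Next only D has its prerequisites met → D.

A B F C E D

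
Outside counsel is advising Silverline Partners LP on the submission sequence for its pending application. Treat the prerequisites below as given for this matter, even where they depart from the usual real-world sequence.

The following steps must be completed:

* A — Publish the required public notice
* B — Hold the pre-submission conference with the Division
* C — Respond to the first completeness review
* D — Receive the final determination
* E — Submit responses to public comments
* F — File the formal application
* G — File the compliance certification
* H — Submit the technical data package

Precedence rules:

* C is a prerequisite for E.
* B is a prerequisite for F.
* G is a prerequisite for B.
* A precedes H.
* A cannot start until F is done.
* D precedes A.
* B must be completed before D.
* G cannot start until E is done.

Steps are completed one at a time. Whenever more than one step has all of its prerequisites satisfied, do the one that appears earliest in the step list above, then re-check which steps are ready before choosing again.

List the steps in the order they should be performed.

C, E, G, B, D, F, A, H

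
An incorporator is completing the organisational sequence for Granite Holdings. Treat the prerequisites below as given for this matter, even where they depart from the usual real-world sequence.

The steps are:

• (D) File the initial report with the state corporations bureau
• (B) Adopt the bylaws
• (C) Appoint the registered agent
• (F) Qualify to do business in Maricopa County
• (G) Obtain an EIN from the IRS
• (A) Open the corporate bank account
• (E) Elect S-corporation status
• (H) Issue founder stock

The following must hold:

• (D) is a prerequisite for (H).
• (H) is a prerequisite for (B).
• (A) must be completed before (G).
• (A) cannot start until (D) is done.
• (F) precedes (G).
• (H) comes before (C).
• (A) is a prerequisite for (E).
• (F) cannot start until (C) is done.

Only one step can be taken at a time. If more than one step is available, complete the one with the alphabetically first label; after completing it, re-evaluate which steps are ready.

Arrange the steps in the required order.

(D) (A) (E) (H) (B) (C) (F) (G)

(D) is the only step with nothing outstanding, so it goes first.
(A) and (H) are both available; (A) has the earlier label → (A).
(E) now also ready, so the ready set is {(E), (H)}; (E) has the earlier label → (E).
Next only (H) has its prerequisites met → (H).
Now (B) and (C) have their prerequisites met. (B) has the earlier label, so (B) next.
That leaves (C) as the only ready step → (C).
(F) is the only step now ready → (F).
(G) is the only step now ready → (G).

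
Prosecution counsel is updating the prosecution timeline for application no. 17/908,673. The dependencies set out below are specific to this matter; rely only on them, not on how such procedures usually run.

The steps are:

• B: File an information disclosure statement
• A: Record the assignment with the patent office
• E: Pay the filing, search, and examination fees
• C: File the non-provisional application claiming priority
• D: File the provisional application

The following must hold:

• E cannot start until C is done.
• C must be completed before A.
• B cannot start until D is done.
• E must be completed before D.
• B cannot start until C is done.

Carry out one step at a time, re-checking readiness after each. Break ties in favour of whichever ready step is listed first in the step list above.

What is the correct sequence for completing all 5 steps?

C has no prerequisites → C first.
Ready: A and E. A is listed earlier → A.
E needed C, now all done → E.
D is the only step now ready → D.
Next only B has its prerequisites met → B.

C, A, E, D, B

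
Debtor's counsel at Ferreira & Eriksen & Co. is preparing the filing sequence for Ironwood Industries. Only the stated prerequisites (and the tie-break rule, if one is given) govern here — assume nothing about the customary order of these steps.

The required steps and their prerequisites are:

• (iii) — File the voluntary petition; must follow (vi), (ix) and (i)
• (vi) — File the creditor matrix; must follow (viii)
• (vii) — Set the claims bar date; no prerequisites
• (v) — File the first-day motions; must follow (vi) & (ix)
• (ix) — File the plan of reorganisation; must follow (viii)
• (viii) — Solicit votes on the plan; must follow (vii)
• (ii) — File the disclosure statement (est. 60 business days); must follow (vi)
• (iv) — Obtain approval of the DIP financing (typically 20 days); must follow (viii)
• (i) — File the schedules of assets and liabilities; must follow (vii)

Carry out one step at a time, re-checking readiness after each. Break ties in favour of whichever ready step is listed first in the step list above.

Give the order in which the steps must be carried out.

(vii), (viii), (vi), (ix), (v), (ii), (iv), (i), (iii)

(vii) is the only step with nothing outstanding, so it goes first.
Now (viii) and (i) have their prerequisites met. (viii) is listed earlier, so (viii) next.
(vi), (ix), (iv) and (i) are all available; (vi) is listed earlier → (vi).
Now (ix), (ii), (iv) and (i) have their prerequisites met. (ix) is listed earlier, so (ix) next.
Ready: (v), (ii), (iv) and (i). (v) is listed earlier → (v).
(ii), (iv) and (i) are all available; (ii) is listed earlier → (ii).
Ready: (iv) and (i). (iv) is listed earlier → (iv).
(i) needed (vii), now all done → (i).
(iii) needed (vi), (ix) and (i), now all done → (iii).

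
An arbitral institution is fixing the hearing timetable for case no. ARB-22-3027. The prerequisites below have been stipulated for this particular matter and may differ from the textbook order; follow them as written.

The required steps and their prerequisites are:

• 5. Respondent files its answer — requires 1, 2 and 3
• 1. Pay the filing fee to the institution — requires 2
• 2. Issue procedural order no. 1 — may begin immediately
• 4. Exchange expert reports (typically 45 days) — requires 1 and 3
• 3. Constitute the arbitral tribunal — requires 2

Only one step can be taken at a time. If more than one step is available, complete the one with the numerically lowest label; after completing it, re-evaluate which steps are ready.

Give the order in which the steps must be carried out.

2 1 3 4 5

Only 2 has no prerequisites, so it is first.
Ready: 1 and 3. 1 has the earlier label → 1.
3 needed 2, now all done → 3.
Ready: 4 and 5. 4 has the earlier label → 4.
5 is the only step now ready → 5.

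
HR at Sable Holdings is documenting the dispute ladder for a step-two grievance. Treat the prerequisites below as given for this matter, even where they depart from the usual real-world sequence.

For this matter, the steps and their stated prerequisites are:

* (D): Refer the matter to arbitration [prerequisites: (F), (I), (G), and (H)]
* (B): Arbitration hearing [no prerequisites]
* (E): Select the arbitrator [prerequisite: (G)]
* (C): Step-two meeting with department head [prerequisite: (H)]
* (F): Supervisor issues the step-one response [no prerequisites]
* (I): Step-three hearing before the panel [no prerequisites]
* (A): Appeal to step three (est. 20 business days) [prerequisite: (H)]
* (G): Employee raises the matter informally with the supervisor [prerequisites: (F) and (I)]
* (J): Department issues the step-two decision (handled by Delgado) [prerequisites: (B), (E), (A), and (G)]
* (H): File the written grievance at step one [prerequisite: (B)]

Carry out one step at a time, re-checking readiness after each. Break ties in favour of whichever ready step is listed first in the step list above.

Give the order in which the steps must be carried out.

Nothing is required for (B), (F) and (I). (B) is listed earlier → (B) first.
Ready: (F), (I) and (H). (F) is listed earlier → (F).
Now (I) and (H) have their prerequisites met. (I) is listed earlier, so (I) next.
Ready: (G) and (H). (G) is listed earlier → (G).
Now (E) and (H) have their prerequisites met. (E) is listed earlier, so (E) next.
Next only (H) has its prerequisites met → (H).
Now (D), (C) and (A) have their prerequisites met. (D) is listed earlier, so (D) next.
(C) and (A) are both available; (C) is listed earlier → (C).
(A) needed (H), now all done → (A).
That leaves (J) as the only ready step → (J).

(B), (F), (I), (G), (E), (H), (D), (C), (A), (J)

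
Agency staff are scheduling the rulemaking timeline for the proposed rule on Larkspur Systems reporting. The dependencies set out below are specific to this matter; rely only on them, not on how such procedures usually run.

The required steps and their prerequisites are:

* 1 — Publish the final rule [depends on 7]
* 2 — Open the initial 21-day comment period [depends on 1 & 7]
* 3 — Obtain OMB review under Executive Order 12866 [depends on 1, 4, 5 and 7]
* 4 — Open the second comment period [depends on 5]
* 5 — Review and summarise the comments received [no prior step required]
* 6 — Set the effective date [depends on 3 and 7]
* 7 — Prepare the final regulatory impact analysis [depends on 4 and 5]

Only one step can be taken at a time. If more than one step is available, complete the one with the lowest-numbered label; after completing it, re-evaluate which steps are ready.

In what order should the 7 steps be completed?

5, 4, 7, 1, 2, 3, 6

5 has no prerequisites → 5 first.
That leaves 4 as the only ready step → 4.
Next only 7 has its prerequisites met → 7.
1 is the only step now ready → 1.
2 and 3 are both available; 2 has the earlier label → 2.
3 is the only step now ready → 3.
That leaves 6 as the only ready step → 6.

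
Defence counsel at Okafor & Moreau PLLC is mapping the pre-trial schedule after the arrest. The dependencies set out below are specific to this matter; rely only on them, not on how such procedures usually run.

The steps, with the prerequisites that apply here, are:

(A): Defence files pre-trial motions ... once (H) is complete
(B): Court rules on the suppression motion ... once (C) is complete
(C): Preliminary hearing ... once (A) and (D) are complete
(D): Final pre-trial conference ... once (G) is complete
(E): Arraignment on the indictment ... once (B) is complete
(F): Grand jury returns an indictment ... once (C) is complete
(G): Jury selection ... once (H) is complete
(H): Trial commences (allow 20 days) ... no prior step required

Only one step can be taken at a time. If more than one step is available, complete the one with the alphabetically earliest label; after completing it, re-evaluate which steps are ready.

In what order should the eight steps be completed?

(H) → (A) → (G) → (D) → (C) → (B) → (E) → (F)

(H) is the only step with nothing outstanding, so it goes first.
Ready: (A) and (G). (A) has the earlier label → (A).
(G) needed (H), now all done → (G).
(D) is the only step now ready → (D).
(C) is the only step now ready → (C).
(B) and (F) are both available; (B) has the earlier label → (B).
(E) and (F) are both available; (E) has the earlier label → (E).
Next only (F) has its prerequisites met → (F).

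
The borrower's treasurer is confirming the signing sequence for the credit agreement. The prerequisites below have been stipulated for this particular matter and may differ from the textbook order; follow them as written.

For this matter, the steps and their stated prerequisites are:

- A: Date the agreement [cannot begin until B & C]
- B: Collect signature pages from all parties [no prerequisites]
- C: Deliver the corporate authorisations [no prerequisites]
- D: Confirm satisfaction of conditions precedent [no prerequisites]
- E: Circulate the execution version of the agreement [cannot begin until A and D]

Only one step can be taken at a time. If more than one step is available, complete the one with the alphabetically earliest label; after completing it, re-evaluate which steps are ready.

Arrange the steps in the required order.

B, C, A, D, E

B, C and D have no prerequisites; B has the earlier label, so B is first.
C and D are both available; C has the earlier label → C.
Now A and D have their prerequisites met. A has the earlier label, so A next.
Next only D has its prerequisites met → D.
E is the only step now ready → E.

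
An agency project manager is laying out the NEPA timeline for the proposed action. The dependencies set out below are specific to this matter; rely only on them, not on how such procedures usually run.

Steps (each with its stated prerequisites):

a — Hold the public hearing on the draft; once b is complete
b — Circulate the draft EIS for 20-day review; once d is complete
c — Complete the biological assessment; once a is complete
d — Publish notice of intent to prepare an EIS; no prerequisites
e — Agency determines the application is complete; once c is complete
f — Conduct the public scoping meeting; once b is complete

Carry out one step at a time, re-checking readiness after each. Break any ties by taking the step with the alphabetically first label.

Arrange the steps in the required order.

d → b → a → c → e → f

d is the only step with nothing outstanding, so it goes first.
b is the only step now ready → b.
Ready: a and f. a has the earlier label → a.
c and f are both available; c has the earlier label → c.
e now also ready, so the ready set is {e, f}; e has the earlier label → e.
f is the only step now ready → f.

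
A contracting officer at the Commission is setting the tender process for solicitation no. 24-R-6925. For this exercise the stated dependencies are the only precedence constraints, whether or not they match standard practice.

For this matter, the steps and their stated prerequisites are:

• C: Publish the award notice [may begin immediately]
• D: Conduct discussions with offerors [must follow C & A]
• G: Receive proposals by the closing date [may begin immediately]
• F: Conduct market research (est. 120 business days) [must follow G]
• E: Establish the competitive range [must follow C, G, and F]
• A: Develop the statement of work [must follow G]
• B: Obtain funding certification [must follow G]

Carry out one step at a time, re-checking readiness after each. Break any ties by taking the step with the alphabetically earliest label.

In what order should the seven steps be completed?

C → G → A → B → D → F → E

Nothing is required for C and G. C has the earlier label → C first.
Next only G has its prerequisites met → G.
A, B and F are all available; A has the earlier label → A.
B, D and F are all available; B has the earlier label → B.
D and F are both available; D has the earlier label → D.
F needed G, now all done → F.
E needed C, F and G, now all done → E.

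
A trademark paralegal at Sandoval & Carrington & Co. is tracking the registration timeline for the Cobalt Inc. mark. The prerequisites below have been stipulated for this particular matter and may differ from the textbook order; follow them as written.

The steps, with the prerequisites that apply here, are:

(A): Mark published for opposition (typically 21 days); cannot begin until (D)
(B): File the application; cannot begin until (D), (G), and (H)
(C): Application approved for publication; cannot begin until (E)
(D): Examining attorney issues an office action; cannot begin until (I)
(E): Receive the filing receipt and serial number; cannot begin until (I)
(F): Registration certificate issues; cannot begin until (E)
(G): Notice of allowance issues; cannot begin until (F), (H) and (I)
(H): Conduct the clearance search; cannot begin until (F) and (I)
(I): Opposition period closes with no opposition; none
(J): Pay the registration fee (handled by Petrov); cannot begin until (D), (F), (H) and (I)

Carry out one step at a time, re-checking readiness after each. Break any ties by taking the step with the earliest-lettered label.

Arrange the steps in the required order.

Only (I) has no prerequisites, so it is first.
Now (D) and (E) have their prerequisites met. (D) has the earlier label, so (D) next.
(A) now also ready, so the ready set is {(A), (E)}; (A) has the earlier label → (A).
Next only (E) has its prerequisites met → (E).
Now (C) and (F) have their prerequisites met. (C) has the earlier label, so (C) next.
(F) is the only step now ready → (F).
Next only (H) has its prerequisites met → (H).
(G) and (J) are both available; (G) has the earlier label → (G).
(B) and (J) are both available; (B) has the earlier label → (B).
Next only (J) has its prerequisites met → (J).

(I) → (D) → (A) → (E) → (C) → (F) → (H) → (G) → (B) → (J)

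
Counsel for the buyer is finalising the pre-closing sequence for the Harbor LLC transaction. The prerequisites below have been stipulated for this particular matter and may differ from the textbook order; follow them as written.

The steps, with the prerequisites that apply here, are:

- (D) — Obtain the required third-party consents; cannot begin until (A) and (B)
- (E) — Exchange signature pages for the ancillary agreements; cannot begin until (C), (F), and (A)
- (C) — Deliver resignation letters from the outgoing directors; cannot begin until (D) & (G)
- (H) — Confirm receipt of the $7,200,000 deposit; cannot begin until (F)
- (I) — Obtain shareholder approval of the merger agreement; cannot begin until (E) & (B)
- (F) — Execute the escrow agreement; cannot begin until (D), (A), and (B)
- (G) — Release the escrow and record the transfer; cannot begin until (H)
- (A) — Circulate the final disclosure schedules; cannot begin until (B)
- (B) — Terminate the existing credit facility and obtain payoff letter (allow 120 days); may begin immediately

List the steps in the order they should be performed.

(B) is the only step with nothing outstanding, so it goes first.
(A) needed (B), now all done → (A).
(D) needed (A) and (B), now all done → (D).
(F) needed (D), (A) and (B), now all done → (F).
Next only (H) has its prerequisites met → (H).
That leaves (G) as the only ready step → (G).
(C) is the only step now ready → (C).
(E) needed (C), (F) and (A), now all done → (E).
(I) needed (E) and (B), now all done → (I).

(B) (A) (D) (F) (H) (G) (C) (E) (I)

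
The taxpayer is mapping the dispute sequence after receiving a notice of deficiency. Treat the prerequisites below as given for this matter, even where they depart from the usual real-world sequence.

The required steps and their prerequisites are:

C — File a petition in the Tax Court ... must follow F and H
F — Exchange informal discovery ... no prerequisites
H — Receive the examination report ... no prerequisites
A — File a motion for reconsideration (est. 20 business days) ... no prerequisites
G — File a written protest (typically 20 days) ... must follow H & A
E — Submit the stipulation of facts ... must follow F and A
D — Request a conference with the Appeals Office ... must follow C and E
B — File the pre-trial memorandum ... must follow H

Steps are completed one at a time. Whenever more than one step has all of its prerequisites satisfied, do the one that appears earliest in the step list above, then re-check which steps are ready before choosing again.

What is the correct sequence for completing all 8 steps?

Nothing is required for F, H and A. F is listed earlier → F first.
H and A are both available; H is listed earlier → H.
C, A and B are all available; C is listed earlier → C.
A and B are both available; A is listed earlier → A.
G, E and B are all available; G is listed earlier → G.
Ready: E and B. E is listed earlier → E.
Ready: D and B. D is listed earlier → D.
B needed H, now all done → B.

F → H → C → A → G → E → D → B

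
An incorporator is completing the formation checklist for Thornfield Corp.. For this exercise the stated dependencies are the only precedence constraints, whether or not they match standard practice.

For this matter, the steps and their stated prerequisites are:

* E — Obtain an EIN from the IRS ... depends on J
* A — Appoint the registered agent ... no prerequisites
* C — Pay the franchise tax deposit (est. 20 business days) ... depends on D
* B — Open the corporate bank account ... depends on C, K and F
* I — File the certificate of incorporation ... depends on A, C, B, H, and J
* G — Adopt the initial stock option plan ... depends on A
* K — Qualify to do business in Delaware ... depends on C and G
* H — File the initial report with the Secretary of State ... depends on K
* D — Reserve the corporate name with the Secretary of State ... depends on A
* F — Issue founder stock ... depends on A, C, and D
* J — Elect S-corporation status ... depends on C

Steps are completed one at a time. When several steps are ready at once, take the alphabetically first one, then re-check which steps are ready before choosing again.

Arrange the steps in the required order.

A has no prerequisites → A first.
Now D and G have their prerequisites met. D has the earlier label, so D next.
C now also ready, so the ready set is {C, G}; C has the earlier label → C.
F and J now also ready, so the ready set is {F, G, J}; F has the earlier label → F.
Now G and J have their prerequisites met. G has the earlier label, so G next.
K now also ready, so the ready set is {J, K}; J has the earlier label → J.
Ready: E and K. E has the earlier label → E.
That leaves K as the only ready step → K.
Ready: B and H. B has the earlier label → B.
H needed K, now all done → H.
I needed A, B, C, H and J, now all done → I.

A → D → C → F → G → J → E → K → B → H → I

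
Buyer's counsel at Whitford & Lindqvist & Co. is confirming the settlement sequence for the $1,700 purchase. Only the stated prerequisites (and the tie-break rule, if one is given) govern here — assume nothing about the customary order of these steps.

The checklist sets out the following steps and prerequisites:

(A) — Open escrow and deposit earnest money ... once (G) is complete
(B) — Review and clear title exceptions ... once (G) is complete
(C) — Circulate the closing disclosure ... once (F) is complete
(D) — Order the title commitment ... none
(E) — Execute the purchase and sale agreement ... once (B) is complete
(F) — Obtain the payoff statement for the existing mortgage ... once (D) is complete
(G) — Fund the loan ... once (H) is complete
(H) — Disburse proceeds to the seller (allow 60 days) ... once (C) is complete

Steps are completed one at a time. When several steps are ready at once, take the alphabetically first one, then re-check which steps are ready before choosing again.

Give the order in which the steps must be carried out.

(D) has no prerequisites → (D) first.
(F) needed (D), now all done → (F).
(C) is the only step now ready → (C).
(H) needed (C), now all done → (H).
(G) needed (H), now all done → (G).
Now (A) and (B) have their prerequisites met. (A) has the earlier label, so (A) next.
(B) needed (G), now all done → (B).
That leaves (E) as the only ready step → (E).

(D) (F) (C) (H) (G) (A) (B) (E)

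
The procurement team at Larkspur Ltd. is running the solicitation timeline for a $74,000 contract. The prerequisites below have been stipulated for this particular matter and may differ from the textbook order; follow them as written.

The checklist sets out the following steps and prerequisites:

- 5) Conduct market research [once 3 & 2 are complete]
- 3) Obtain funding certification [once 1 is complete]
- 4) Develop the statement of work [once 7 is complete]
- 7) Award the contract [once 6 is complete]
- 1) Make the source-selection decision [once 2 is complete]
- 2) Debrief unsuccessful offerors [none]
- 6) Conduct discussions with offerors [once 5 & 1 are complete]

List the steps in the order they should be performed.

Only 2 has no prerequisites, so it is first.
1 needed 2, now all done → 1.
3 is the only step now ready → 3.
5 is the only step now ready → 5.
Next only 6 has its prerequisites met → 6.
7 is the only step now ready → 7.
Next only 4 has its prerequisites met → 4.

2 → 1 → 3 → 5 → 6 → 7 → 4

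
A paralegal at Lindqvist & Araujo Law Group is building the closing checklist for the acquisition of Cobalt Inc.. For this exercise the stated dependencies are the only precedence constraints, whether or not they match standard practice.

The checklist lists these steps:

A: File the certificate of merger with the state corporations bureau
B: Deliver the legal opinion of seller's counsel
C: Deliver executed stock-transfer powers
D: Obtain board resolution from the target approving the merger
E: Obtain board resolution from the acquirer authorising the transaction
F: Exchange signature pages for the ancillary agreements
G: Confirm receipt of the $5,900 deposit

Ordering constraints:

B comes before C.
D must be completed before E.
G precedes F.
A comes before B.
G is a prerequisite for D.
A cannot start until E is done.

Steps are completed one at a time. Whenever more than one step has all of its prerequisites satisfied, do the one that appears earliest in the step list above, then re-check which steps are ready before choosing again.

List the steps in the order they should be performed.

G, D, E, A, B, C, F

G is the only step with nothing outstanding, so it goes first.
Ready: D and F. D is listed earlier → D.
Now E and F have their prerequisites met. E is listed earlier, so E next.
A and F are both available; A is listed earlier → A.
B now also ready, so the ready set is {B, F}; B is listed earlier → B.
Now C and F have their prerequisites met. C is listed earlier, so C next.
F needed G, now all done → F.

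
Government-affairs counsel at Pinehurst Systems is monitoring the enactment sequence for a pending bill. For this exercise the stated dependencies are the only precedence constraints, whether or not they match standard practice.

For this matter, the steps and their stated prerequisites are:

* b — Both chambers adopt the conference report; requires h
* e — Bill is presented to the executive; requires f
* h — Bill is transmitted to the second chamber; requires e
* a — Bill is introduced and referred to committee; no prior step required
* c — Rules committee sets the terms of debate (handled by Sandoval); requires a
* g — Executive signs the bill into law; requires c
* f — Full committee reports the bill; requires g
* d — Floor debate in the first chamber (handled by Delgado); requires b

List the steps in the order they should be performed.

Only a has no prerequisites, so it is first.
c is the only step now ready → c.
That leaves g as the only ready step → g.
f needed g, now all done → f.
Next only e has its prerequisites met → e.
h needed e, now all done → h.
That leaves b as the only ready step → b.
d needed b, now all done → d.

a, c, g, f, e, h, b, d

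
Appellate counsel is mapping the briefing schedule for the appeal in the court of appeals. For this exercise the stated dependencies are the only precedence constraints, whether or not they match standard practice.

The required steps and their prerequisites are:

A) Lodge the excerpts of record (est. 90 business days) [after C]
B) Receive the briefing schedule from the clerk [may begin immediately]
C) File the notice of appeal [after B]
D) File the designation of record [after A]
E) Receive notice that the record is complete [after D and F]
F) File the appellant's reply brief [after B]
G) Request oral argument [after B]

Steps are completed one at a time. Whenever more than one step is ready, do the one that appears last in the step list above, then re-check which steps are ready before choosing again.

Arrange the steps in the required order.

Only B has no prerequisites, so it is first.
Now G, F and C have their prerequisites met. G is listed later, so G next.
Ready: F and C. F is listed later → F.
C needed B, now all done → C.
That leaves A as the only ready step → A.
D needed A, now all done → D.
E is the only step now ready → E.

B G F C A D E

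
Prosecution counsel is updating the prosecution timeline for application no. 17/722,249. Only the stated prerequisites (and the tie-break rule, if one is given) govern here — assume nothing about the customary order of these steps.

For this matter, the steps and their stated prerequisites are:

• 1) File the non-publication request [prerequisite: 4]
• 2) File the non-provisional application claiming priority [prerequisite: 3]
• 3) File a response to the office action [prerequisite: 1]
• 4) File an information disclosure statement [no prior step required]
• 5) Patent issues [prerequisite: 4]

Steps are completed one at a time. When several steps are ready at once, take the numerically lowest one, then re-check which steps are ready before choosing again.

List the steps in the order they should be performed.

4, 1, 3, 2, 5

4 has no prerequisites → 4 first.
Ready: 1 and 5. 1 has the earlier label → 1.
3 now also ready, so the ready set is {3, 5}; 3 has the earlier label → 3.
Ready: 2 and 5. 2 has the earlier label → 2.
5 is the only step now ready → 5.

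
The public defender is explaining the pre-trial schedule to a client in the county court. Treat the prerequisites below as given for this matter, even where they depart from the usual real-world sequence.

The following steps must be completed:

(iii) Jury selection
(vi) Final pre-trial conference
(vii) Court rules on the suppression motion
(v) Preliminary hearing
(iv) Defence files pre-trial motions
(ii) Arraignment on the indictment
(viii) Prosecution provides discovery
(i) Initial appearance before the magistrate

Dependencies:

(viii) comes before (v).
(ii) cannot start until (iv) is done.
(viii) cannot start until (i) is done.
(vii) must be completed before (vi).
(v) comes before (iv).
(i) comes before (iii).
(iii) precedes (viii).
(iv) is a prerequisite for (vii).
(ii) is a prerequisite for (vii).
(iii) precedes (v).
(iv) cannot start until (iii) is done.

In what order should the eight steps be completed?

(i) is the only step with nothing outstanding, so it goes first.
(iii) is the only step now ready → (iii).
That leaves (viii) as the only ready step → (viii).
Next only (v) has its prerequisites met → (v).
(iv) needed (iii) and (v), now all done → (iv).
That leaves (ii) as the only ready step → (ii).
(vii) is the only step now ready → (vii).
Next only (vi) has its prerequisites met → (vi).

(i) → (iii) → (viii) → (v) → (iv) → (ii) → (vii) → (vi)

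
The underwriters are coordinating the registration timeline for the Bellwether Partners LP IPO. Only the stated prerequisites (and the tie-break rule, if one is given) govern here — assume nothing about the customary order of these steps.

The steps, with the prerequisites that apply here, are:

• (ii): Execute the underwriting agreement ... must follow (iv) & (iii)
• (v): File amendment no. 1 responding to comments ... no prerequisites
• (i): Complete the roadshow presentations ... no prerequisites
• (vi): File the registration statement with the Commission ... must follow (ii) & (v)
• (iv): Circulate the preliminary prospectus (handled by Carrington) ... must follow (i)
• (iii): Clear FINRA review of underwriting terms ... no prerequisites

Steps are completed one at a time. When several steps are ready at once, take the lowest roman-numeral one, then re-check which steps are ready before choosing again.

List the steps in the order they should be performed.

(i) → (iii) → (iv) → (ii) → (v) → (vi)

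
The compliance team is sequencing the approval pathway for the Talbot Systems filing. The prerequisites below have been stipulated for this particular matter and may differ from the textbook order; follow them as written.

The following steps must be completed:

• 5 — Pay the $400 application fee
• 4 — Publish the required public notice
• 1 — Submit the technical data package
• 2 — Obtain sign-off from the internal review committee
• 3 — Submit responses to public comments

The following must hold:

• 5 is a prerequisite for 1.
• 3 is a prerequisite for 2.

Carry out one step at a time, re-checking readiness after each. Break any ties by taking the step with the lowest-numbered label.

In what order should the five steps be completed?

3, 4 and 5 have no prerequisites; 3 has the earlier label, so 3 is first.
2 now also ready, so the ready set is {2, 4, 5}; 2 has the earlier label → 2.
Ready: 4 and 5. 4 has the earlier label → 4.
That leaves 5 as the only ready step → 5.
1 needed 5, now all done → 1.

3 → 2 → 4 → 5 → 1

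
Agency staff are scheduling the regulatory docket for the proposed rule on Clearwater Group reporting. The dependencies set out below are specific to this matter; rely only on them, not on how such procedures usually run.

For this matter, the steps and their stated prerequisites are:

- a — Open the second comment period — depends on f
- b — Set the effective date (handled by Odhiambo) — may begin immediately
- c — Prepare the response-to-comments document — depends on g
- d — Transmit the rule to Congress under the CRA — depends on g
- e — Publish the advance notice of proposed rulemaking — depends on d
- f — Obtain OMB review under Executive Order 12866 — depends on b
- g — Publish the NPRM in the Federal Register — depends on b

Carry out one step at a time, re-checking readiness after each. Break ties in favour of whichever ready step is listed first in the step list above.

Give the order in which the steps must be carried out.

b → f → a → g → c → d → e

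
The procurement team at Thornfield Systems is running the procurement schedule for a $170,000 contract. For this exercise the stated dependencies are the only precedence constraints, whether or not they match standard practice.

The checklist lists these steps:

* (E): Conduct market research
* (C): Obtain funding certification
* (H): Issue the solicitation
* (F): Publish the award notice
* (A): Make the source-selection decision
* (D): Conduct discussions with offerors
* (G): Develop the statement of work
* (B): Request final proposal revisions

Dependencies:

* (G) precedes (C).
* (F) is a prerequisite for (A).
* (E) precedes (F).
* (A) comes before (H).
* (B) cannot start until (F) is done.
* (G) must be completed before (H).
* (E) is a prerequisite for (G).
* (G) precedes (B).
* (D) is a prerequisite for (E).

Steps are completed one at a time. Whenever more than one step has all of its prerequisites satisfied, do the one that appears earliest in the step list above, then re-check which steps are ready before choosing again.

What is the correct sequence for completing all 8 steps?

(D) has no prerequisites → (D) first.
(E) needed (D), now all done → (E).
Ready: (F) and (G). (F) is listed earlier → (F).
(A) now also ready, so the ready set is {(A), (G)}; (A) is listed earlier → (A).
(G) is the only step now ready → (G).
(C), (H) and (B) are all available; (C) is listed earlier → (C).
Ready: (H) and (B). (H) is listed earlier → (H).
(B) needed (F) and (G), now all done → (B).

(D), (E), (F), (A), (G), (C), (H), (B)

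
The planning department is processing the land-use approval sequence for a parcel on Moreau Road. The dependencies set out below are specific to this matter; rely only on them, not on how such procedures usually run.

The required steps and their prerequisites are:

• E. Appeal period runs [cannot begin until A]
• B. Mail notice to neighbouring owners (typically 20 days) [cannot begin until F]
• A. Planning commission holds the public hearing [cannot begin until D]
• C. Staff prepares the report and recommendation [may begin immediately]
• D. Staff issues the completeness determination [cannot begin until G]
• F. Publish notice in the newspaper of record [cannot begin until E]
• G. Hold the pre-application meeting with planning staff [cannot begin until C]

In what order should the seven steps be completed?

C → G → D → A → E → F → B

C is the only step with nothing outstanding, so it goes first.
G needed C, now all done → G.
D needed G, now all done → D.
A needed D, now all done → A.
E needed A, now all done → E.
F needed E, now all done → F.
Next only B has its prerequisites met → B.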